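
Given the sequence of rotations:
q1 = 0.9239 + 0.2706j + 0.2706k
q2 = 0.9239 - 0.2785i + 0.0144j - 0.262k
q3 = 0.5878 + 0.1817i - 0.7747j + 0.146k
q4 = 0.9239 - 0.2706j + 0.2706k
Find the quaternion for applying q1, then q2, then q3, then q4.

q2 · q1 = 0.9206 - 0.1825i + 0.3387j - 0.0674k
q3 · q2 · q1 = 0.8465 + 0.0628i - 0.5285j + 0.0149k
q4 · q3 · q2 · q1 = 0.635 + 0.197i - 0.7004j + 0.2598k
0.635 + 0.197i - 0.7004j + 0.2598k


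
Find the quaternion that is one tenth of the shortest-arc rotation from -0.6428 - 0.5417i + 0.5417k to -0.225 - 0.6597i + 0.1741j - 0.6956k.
-0.6571 - 0.622i + 0.0253j + 0.4252k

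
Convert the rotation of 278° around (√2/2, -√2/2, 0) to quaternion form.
-0.7547 + 0.4639i - 0.4639j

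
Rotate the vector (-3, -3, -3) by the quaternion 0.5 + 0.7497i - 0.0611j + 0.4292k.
(-2.057, 2.871, -3.811)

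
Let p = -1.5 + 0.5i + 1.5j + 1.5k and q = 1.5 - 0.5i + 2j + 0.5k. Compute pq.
-5.75 - 0.75i - 1.75j + 3.25k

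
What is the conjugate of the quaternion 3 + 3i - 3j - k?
3 - 3i + 3j + k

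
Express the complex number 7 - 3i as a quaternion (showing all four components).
7 - 3i + 0j + 0k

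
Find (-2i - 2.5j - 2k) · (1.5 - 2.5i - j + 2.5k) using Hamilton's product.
-2.5 - 11.25i + 6.25j - 7.25k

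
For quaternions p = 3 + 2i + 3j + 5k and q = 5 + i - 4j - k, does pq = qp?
No: pq = 30 + 30i + 10j + 11k ≠ 30 - 4i - 4j + 33k = qp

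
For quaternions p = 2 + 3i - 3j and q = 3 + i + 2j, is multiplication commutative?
No: pq = 9 + 11i - 5j + 9k ≠ 9 + 11i - 5j - 9k = qp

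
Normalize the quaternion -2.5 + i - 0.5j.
-0.9129 + 0.3651i - 0.1826j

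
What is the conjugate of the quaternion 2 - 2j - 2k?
2 + 2j + 2k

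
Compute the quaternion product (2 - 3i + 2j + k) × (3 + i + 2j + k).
4 - 7i + 14j - 3k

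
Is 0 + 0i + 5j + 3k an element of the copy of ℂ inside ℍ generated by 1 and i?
No. The quaternion 5j + 3k has j-coefficient y = 5 and k-coefficient z = 3, not both zero, so it does not lie in the complex subalgebra spanned by 1 and i.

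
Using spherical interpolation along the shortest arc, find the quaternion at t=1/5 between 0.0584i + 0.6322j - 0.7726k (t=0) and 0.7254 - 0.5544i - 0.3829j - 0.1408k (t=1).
-0.2039 + 0.2092i + 0.6856j - 0.6668k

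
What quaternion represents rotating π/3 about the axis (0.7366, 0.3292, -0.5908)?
0.866 + 0.3683i + 0.1646j - 0.2954k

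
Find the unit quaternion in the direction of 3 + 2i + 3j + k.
0.6255 + 0.417i + 0.6255j + 0.2085k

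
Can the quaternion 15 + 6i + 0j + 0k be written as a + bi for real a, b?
Yes. The quaternion 15 + 6i has j- and k-coefficients y = z = 0, so it lies in the complex subalgebra spanned by 1 and i.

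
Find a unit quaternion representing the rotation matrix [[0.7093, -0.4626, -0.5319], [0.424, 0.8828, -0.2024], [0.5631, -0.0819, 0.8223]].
0.9239 + 0.0326i - 0.2963j + 0.2399k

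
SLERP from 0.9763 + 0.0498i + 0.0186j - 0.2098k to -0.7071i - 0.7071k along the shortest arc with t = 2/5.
0.7538 - 0.3533i + 0.0144j - 0.5538k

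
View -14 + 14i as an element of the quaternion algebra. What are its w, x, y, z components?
-14 + 14i + 0j + 0k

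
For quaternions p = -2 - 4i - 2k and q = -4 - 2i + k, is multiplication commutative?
No: pq = 2 + 20i + 8j + 6k ≠ 2 + 20i - 8j + 6k = qp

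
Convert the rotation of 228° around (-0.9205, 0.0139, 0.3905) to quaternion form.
-0.4067 - 0.8409i + 0.0127j + 0.3567k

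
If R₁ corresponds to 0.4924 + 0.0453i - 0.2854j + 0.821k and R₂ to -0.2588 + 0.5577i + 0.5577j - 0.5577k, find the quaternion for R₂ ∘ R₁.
0.4643 + 0.5616i - 0.1347j - 0.6715k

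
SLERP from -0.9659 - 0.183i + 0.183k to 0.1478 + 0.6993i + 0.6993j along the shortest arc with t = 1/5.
-0.9033 - 0.35i - 0.1863j + 0.1637k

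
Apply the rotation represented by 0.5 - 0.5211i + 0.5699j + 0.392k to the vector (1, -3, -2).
(2.678, -2.586, -0.37)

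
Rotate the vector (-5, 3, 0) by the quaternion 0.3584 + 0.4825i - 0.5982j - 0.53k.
(0.795, 4.704, 3.353)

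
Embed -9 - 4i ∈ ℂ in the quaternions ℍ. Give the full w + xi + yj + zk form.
-9 - 4i + 0j + 0k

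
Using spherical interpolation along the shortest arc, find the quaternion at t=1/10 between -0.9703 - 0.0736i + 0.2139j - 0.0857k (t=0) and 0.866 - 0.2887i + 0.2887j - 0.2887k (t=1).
-0.9846 - 0.0357i + 0.1644j - 0.0468k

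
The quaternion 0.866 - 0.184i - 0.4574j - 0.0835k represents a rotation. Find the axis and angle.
axis = (-0.368, -0.9147, -0.167), θ = π/3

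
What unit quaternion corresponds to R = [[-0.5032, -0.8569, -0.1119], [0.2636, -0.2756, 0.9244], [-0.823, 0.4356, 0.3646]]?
0.3827 - 0.3193i + 0.4645j + 0.732k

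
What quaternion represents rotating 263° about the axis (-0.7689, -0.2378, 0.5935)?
-0.6626 - 0.5759i - 0.1781j + 0.4445k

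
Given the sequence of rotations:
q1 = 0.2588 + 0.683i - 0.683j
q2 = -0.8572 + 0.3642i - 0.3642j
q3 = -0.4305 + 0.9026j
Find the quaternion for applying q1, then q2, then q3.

q2 · q1 = -0.7193 - 0.4912i + 0.4912j
q3 · q2 · q1 = -0.1337 + 0.2115i - 0.8607j + 0.4434k
-0.1337 + 0.2115i - 0.8607j + 0.4434k


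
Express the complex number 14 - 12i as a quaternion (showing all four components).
14 - 12i + 0j + 0k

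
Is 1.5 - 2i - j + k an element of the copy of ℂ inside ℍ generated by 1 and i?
No. The quaternion 1.5 - 2i - j + k has j-coefficient y = -1 and k-coefficient z = 1, not both zero, so it does not lie in the complex subalgebra spanned by 1 and i.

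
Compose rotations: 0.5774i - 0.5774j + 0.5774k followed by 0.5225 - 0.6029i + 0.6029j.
0.6962 + 0.6498i + 0.0464j + 0.3017k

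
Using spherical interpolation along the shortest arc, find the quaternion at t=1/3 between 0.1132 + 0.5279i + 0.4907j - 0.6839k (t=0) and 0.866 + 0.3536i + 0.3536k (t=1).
0.5191 + 0.6224i + 0.4182j - 0.4102k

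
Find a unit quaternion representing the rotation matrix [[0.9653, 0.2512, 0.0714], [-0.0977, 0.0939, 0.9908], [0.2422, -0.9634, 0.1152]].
0.7373 - 0.6626i - 0.0579j - 0.1183k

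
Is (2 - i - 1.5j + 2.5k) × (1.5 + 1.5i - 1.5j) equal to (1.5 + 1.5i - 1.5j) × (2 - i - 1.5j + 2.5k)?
No: pq = 2.25 + 5.25i - 1.5j + 7.5k ≠ 2.25 - 2.25i - 9j = qp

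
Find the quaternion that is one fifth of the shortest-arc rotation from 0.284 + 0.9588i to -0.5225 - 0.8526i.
0.3338 + 0.9426i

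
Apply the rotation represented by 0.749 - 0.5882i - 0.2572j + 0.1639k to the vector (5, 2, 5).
(1.293, 7.233, -0.09)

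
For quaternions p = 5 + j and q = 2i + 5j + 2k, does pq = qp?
No: pq = -5 + 12i + 25j + 8k ≠ -5 + 8i + 25j + 12k = qp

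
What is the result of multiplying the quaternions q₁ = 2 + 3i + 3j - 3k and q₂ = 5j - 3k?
-24 + 6i + 19j + 9k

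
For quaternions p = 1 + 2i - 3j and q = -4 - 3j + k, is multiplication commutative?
No: pq = -13 - 11i + 7j - 5k ≠ -13 - 5i + 11j + 7k = qp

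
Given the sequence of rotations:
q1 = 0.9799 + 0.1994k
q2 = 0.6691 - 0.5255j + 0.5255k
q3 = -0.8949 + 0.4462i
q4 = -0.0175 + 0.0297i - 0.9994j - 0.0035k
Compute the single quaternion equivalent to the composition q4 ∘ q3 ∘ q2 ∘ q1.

q2 · q1 = 0.5509 - 0.1048i - 0.5149j + 0.6484k
q3 · q2 · q1 = -0.4462 + 0.3396i + 0.1715j - 0.81k
q4 · q3 · q2 · q1 = 0.1663 + 0.7909i + 0.4658j + 0.3602k
0.1663 + 0.7909i + 0.4658j + 0.3602k


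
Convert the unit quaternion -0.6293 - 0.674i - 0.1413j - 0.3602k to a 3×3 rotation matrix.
[[0.7006, -0.2629, 0.6634], [0.6438, -0.168, -0.7465], [0.3077, 0.9501, 0.0515]]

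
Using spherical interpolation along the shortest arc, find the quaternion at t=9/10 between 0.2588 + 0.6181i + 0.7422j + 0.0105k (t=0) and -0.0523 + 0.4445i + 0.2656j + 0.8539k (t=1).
-0.0173 + 0.4921i + 0.3397j + 0.8013k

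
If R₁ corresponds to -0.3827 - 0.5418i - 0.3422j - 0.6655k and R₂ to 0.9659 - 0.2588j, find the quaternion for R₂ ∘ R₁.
-0.4582 - 0.3511i - 0.2315j - 0.783k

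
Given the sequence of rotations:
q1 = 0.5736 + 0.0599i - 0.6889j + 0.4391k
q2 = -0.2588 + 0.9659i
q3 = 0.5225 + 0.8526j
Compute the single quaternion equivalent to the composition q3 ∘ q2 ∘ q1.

q2 · q1 = -0.2063 + 0.5385i - 0.2458j - 0.779k
q3 · q2 · q1 = 0.1018 - 0.3828i - 0.3043j - 0.8662k
0.1018 - 0.3828i - 0.3043j - 0.8662k


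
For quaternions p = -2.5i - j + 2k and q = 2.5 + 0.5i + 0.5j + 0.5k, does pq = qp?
No: pq = 0.75 - 7.75i - 0.25j + 4.25k ≠ 0.75 - 4.75i - 4.75j + 5.75k = qp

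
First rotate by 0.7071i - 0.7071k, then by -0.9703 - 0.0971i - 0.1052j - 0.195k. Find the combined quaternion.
-0.0692 - 0.6117i - 0.2065j + 0.7605k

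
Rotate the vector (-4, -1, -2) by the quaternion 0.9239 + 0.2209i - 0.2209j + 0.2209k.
(-2.092, -1.036, -3.943)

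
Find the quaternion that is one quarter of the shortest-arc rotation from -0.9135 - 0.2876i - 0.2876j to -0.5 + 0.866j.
-0.967 - 0.2507i + 0.0449j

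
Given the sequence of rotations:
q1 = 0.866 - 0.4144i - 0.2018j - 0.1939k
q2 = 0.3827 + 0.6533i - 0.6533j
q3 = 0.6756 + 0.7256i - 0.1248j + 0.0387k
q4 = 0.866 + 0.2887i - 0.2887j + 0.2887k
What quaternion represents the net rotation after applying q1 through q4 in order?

q2 · q1 = 0.4703 + 0.5338i - 0.5163j - 0.4768k
q3 · q2 · q1 = -0.1156 + 0.7814i - 0.0409j - 0.6119k
q4 · q3 · q2 · q1 = -0.1609 + 0.8318i + 0.4002j - 0.3495k
-0.1609 + 0.8318i + 0.4002j - 0.3495k


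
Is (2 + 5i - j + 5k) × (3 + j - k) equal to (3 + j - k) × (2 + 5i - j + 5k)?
No: pq = 12 + 11i + 4j + 18k ≠ 12 + 19i - 6j + 8k = qp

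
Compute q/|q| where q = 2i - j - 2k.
0.6667i - 0.3333j - 0.6667k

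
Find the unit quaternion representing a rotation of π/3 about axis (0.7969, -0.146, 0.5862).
0.866 + 0.3985i - 0.073j + 0.2931k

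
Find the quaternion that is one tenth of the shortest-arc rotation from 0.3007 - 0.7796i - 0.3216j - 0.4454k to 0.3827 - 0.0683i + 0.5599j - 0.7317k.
0.3362 - 0.7503i - 0.2322j - 0.5197k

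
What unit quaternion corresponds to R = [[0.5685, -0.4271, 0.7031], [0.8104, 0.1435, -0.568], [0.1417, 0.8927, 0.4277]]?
0.7314 + 0.4993i + 0.1919j + 0.423k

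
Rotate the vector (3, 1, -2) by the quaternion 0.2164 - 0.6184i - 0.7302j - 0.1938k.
(0.715, 1.516, 3.345)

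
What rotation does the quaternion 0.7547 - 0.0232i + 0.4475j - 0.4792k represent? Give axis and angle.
axis = (-0.0354, 0.6821, -0.7304), θ = 82°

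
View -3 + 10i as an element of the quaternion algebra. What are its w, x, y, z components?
-3 + 10i + 0j + 0k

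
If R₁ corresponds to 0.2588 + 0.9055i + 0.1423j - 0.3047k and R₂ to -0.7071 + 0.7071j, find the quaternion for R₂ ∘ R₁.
-0.2836 - 0.8557i + 0.0824j - 0.4248k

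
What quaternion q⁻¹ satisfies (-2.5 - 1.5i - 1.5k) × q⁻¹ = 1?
-0.2326 + 0.1395i + 0.1395k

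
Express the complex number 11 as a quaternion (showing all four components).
11 + 0i + 0j + 0k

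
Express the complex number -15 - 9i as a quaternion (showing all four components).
-15 - 9i + 0j + 0k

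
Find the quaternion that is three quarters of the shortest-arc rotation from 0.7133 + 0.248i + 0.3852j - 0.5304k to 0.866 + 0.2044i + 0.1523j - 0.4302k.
0.8347 + 0.2172i + 0.2127j - 0.4593k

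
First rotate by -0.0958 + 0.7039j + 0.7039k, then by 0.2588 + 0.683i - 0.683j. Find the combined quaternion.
0.456 - 0.5462i - 0.2332j + 0.6629k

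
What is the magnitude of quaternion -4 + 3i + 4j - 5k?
√66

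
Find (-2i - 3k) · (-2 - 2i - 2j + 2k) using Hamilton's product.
2 - 2i + 10j + 10k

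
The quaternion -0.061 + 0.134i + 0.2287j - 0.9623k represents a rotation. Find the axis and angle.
axis = (0.1342, 0.2291, -0.9641), θ = 187°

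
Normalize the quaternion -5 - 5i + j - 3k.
-0.6455 - 0.6455i + 0.1291j - 0.3873k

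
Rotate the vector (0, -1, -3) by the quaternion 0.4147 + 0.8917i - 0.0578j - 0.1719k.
(1.024, 2.808, 1.031)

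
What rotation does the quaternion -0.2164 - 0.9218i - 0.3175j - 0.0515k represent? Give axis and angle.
axis = (-0.9442, -0.3252, -0.0527), θ = 205°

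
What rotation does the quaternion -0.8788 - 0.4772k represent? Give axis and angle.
axis = (0, 0, -1), θ = 303°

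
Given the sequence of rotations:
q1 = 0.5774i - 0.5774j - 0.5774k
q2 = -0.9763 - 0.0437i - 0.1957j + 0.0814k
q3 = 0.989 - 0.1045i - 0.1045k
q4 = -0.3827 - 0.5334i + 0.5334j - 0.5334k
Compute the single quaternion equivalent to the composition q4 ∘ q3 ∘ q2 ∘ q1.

q2 · q1 = -0.0408 - 0.4037i + 0.5855j + 0.7019k
q3 · q2 · q1 = -0.0092 - 0.3338i + 0.6946j + 0.6373k
q4 · q3 · q2 · q1 = -0.2051 + 0.8431i + 0.2473j - 0.4314k
-0.2051 + 0.8431i + 0.2473j - 0.4314k


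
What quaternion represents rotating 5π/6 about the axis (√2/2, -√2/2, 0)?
0.2588 + 0.683i - 0.683j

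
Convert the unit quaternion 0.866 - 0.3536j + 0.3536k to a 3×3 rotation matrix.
[[0.4999, -0.6124, -0.6124], [0.6124, 0.7499, -0.2501], [0.6124, -0.2501, 0.7499]]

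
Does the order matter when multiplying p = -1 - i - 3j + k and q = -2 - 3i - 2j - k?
Yes: pq = -6 + 10i + 4j - 8k ≠ -6 + 12j + 6k = qp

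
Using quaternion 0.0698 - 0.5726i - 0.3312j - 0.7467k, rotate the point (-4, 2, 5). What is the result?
(6.35, 0.231, -2.152)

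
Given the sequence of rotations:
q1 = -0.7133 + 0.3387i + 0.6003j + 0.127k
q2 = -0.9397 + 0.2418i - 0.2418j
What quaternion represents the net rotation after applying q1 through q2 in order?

q2 · q1 = 0.7335 - 0.5215i - 0.4223j + 0.1077k
0.7335 - 0.5215i - 0.4223j + 0.1077k


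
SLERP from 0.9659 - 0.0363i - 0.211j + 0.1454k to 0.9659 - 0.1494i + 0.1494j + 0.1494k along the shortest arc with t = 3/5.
0.9829 - 0.1059i + 0.0049j + 0.1504k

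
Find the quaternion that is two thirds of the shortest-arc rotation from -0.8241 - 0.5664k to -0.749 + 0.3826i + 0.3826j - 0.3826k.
-0.8048 + 0.2634i + 0.2634j - 0.4621k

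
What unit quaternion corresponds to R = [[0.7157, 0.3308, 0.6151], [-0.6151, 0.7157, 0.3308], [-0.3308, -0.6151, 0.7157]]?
0.887 - 0.2666i + 0.2666j - 0.2666k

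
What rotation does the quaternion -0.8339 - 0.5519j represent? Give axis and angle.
axis = (0, -1, 0), θ = 293°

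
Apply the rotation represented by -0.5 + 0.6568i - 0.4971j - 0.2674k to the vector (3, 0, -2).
(0.797, -3.002, -1.831)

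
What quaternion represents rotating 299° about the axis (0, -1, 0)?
-0.8616 - 0.5075j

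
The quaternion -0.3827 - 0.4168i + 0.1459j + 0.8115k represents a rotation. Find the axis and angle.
axis = (-0.4511, 0.1579, 0.8784), θ = 5π/4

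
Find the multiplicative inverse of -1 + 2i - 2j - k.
-0.1 - 0.2i + 0.2j + 0.1k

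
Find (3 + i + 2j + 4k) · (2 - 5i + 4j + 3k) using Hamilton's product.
-9 - 23i - 7j + 31k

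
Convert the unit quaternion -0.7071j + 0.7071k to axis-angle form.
axis = (0, -√2/2, √2/2), θ = π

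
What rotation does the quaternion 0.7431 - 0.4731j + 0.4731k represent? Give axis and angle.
axis = (0, -√2/2, √2/2), θ = 84°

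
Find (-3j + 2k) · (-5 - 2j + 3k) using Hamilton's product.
-12 - 5i + 15j - 10k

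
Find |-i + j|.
√2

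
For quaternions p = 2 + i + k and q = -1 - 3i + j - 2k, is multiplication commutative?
No: pq = 3 - 8i + j - 4k ≠ 3 - 6i + 3j - 6k = qp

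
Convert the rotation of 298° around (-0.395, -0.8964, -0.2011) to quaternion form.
-0.8572 - 0.2034i - 0.4617j - 0.1036k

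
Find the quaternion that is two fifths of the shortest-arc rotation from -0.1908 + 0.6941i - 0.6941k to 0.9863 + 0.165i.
-0.7071 + 0.4512i - 0.5444k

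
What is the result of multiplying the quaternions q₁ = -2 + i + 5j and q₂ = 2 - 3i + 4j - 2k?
-21 - 2i + 4j + 23k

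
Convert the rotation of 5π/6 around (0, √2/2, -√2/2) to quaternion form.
0.2588 + 0.683j - 0.683k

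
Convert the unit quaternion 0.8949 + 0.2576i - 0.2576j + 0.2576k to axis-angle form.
axis = (√3/3, -√3/3, √3/3), θ = 53°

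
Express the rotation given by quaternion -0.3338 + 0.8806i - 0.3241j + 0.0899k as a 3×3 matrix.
[[0.7738, -0.5108, 0.3747], [-0.6308, -0.5671, 0.5296], [-0.058, -0.6462, -0.761]]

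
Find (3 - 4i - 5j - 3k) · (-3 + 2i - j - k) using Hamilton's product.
-9 + 20i + 2j + 20k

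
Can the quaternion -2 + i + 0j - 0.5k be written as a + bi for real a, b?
No. The quaternion -2 + i - 0.5k has j-coefficient y = 0 and k-coefficient z = -0.5, not both zero, so it does not lie in the complex subalgebra spanned by 1 and i.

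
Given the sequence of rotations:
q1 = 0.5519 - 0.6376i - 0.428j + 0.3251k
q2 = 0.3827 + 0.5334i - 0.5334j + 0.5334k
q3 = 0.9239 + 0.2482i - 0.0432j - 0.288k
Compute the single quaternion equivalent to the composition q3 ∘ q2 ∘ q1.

q2 · q1 = 0.1496 + 0.1053i - 0.9717j - 0.1496k
q3 · q2 · q1 = 0.027 - 0.139i - 0.8974j - 0.4179k
0.027 - 0.139i - 0.8974j - 0.4179k


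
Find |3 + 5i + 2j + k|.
√39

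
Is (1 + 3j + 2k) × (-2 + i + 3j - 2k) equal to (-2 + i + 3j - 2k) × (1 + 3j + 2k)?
No: pq = -7 - 11i - j - 9k ≠ -7 + 13i - 5j - 3k = qp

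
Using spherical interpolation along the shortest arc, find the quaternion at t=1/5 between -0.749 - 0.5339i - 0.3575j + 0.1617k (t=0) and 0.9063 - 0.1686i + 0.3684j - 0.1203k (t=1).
-0.8178 - 0.4049i - 0.3763j + 0.1601k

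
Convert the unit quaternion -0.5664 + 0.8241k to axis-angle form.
axis = (0, 0, 1), θ = 249°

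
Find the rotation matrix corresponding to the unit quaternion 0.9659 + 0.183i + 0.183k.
[[0.933, -0.3535, 0.067], [0.3535, 0.866, -0.3535], [0.067, 0.3535, 0.933]]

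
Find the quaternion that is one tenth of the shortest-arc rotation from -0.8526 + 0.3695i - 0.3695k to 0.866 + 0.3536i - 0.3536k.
-0.9037 + 0.3028i - 0.3028k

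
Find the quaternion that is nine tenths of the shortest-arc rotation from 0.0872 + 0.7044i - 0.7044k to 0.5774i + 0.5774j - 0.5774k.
0.0093 + 0.6013i + 0.5262j - 0.6013k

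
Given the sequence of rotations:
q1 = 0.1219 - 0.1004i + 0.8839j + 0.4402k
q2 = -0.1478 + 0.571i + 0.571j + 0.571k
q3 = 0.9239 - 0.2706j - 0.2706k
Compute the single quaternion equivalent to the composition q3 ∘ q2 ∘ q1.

q2 · q1 = -0.7167 - 0.1689i - 0.3697j + 0.5666k
q3 · q2 · q1 = -0.6089 - 0.4094i - 0.1019j + 0.6717k
-0.6089 - 0.4094i - 0.1019j + 0.6717k


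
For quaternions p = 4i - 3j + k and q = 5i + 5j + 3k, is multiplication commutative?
No: pq = -8 - 14i - 7j + 35k ≠ -8 + 14i + 7j - 35k = qp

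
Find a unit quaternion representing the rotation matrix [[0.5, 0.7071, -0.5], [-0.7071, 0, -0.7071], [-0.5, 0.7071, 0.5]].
0.7071 + 0.5i - 0.5k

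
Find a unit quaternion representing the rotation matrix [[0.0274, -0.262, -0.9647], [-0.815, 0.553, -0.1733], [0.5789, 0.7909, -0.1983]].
0.5878 + 0.4101i - 0.6565j - 0.2352k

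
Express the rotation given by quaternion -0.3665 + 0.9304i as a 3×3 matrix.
[[1, 0, 0], [0, -0.7313, 0.682], [0, -0.682, -0.7313]]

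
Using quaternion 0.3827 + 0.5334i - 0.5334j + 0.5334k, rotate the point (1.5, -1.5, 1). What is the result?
(1.42, -1.011, 1.569)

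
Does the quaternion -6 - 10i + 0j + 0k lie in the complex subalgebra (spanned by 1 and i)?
Yes. The quaternion -6 - 10i has j- and k-coefficients y = z = 0, so it lies in the complex subalgebra spanned by 1 and i.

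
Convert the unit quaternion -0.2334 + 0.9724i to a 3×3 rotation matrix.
[[1, 0, 0], [0, -0.8911, 0.4539], [0, -0.4539, -0.8911]]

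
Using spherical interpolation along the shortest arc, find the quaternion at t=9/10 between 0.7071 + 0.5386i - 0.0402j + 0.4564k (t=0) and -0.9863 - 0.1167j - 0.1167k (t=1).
0.9805 + 0.0589i + 0.1025j + 0.1568k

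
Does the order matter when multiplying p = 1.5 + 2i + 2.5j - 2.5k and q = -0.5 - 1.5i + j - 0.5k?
Yes: pq = -1.5 - 2i + 5j + 6.25k ≠ -1.5 - 4.5i - 4.5j - 5.25k = qp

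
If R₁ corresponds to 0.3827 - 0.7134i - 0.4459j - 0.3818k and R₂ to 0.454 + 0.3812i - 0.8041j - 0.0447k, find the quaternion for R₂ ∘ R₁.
0.0701 + 0.1091i - 0.3327j - 0.9341k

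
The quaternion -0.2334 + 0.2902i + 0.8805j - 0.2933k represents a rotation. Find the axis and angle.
axis = (0.2984, 0.9055, -0.3016), θ = 207°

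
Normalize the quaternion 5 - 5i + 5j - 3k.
0.5455 - 0.5455i + 0.5455j - 0.3273k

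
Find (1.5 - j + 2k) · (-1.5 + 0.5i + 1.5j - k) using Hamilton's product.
1.25 - 1.25i + 4.75j - 4k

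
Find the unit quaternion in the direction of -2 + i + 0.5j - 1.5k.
-0.7303 + 0.3651i + 0.1826j - 0.5477k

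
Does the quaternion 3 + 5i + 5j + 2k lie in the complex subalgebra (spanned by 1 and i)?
No. The quaternion 3 + 5i + 5j + 2k has j-coefficient y = 5 and k-coefficient z = 2, not both zero, so it does not lie in the complex subalgebra spanned by 1 and i.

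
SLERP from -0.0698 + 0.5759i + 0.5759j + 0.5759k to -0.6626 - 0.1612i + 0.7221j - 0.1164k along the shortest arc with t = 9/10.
-0.6401 - 0.0773i + 0.7636j - 0.0347k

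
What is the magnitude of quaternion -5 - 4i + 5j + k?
√67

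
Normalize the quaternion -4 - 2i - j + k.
-0.8528 - 0.4264i - 0.2132j + 0.2132k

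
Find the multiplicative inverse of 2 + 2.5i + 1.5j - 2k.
0.1212 - 0.1515i - 0.0909j + 0.1212k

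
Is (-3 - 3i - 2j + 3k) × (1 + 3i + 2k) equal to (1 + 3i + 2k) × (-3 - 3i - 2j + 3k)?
No: pq = -16i + 13j + 3k ≠ -8i - 17j - 9k = qp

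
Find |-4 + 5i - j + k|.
√43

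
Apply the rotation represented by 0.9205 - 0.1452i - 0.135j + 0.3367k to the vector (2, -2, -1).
(2.981, -0.32, 0.097)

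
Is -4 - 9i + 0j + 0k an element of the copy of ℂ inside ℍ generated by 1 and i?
Yes. The quaternion -4 - 9i has j- and k-coefficients y = z = 0, so it lies in the complex subalgebra spanned by 1 and i.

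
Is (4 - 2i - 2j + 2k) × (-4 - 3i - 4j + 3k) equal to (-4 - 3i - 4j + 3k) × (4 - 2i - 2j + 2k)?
No: pq = -36 - 2i - 8j + 6k ≠ -36 - 6i - 8j + 2k = qp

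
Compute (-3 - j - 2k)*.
-3 + j + 2k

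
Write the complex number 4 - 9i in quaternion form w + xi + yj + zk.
4 - 9i + 0j + 0k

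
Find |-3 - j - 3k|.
√19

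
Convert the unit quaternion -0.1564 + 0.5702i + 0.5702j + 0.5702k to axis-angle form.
axis = (√3/3, √3/3, √3/3), θ = 198°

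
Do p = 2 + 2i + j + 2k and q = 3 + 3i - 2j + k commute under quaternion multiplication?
No: pq = 17i + 3j + k ≠ 7i - 5j + 15k = qp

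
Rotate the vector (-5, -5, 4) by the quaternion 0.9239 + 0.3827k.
(0, -7.071, 4)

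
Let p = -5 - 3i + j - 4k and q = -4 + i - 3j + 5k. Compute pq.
46 + 22j - k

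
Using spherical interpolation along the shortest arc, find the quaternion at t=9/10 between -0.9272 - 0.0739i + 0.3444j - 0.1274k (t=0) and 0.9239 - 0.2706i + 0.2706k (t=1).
-0.9355 + 0.2379i + 0.036j - 0.2589k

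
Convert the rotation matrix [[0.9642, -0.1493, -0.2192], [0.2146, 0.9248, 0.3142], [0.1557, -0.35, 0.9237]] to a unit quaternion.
0.9763 - 0.1701i - 0.096j + 0.0932k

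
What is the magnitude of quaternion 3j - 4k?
5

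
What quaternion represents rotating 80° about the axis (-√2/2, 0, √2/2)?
0.766 - 0.4545i + 0.4545k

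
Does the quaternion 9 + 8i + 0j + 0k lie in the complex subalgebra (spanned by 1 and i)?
Yes. The quaternion 9 + 8i has j- and k-coefficients y = z = 0, so it lies in the complex subalgebra spanned by 1 and i.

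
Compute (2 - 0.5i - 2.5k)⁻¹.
0.1905 + 0.0476i + 0.2381k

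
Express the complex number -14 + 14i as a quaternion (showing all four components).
-14 + 14i + 0j + 0k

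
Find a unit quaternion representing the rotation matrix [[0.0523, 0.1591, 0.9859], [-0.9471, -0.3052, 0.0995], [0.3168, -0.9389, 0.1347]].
-0.4695 + 0.5529i - 0.3563j + 0.589k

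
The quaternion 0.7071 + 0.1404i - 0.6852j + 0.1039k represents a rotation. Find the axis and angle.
axis = (0.1986, -0.969, 0.1469), θ = π/2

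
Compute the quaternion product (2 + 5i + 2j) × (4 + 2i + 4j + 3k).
-10 + 30i + j + 22k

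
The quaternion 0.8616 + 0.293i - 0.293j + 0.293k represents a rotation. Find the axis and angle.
axis = (√3/3, -√3/3, √3/3), θ = 61°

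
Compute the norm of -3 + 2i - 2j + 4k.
√33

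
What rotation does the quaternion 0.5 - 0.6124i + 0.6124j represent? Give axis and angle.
axis = (-√2/2, √2/2, 0), θ = 2π/3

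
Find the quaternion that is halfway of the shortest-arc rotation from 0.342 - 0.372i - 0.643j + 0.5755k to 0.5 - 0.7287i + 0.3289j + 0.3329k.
0.4993 - 0.6526i - 0.1862j + 0.5386k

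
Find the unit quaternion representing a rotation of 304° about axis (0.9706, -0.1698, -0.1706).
-0.8829 + 0.4557i - 0.0797j - 0.0801k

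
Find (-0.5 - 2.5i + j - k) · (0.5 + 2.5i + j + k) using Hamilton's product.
6 - 0.5i - 6k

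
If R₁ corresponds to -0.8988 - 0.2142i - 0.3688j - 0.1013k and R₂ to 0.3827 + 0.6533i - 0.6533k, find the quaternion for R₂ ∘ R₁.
-0.2702 - 0.9101i + 0.065j + 0.3075k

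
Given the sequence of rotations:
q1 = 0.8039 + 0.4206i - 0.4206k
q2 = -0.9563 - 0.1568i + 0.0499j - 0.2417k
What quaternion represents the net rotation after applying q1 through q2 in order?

q2 · q1 = -0.8045 - 0.5493i - 0.1275j + 0.1869k
-0.8045 - 0.5493i - 0.1275j + 0.1869k


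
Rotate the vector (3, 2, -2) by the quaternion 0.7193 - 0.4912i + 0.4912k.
(1.104, 0.776, -3.896)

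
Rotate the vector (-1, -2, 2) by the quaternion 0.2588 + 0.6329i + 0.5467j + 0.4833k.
(0.971, -0.004, -2.839)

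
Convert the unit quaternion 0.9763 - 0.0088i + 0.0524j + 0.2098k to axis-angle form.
axis = (-0.0407, 0.2421, 0.9694), θ = 25°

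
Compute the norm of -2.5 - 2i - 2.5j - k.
4.183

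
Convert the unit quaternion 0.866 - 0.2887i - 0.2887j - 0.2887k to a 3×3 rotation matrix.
[[0.6666, 0.6667, -0.3333], [-0.3333, 0.6666, 0.6667], [0.6667, -0.3333, 0.6666]]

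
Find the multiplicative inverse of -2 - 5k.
-0.069 + 0.1724k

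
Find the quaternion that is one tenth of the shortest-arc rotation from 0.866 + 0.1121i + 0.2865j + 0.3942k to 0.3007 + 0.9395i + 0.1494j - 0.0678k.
0.8562 + 0.2254i + 0.2896j + 0.3637k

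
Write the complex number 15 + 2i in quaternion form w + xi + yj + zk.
15 + 2i + 0j + 0k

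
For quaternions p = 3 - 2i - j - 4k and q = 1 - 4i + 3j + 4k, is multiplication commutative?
No: pq = 14 - 6i + 32j - 2k ≠ 14 - 22i - 16j + 18k = qp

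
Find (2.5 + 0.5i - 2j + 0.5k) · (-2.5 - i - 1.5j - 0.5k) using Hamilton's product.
-8.5 - 2i + j - 5.25k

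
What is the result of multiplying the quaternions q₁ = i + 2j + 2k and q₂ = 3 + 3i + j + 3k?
-11 + 7i + 9j + k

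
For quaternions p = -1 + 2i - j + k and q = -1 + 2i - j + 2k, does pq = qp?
No: pq = -6 - 5i - 3k ≠ -6 - 3i + 4j - 3k = qp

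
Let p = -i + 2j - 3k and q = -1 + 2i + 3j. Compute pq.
-4 + 10i - 8j - 4k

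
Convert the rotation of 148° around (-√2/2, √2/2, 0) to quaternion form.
0.2756 - 0.6797i + 0.6797j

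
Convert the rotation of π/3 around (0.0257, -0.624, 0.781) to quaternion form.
0.866 + 0.0129i - 0.312j + 0.3905k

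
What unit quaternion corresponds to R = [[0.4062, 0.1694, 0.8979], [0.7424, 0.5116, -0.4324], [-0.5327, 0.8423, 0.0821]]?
0.7071 + 0.4507i + 0.5058j + 0.2026k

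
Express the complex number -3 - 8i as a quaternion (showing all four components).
-3 - 8i + 0j + 0k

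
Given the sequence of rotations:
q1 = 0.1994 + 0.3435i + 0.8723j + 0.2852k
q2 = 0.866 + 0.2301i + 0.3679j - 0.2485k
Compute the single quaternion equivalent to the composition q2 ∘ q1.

q2 · q1 = -0.1564 + 0.665i + 0.6778j + 0.2718k
-0.1564 + 0.665i + 0.6778j + 0.2718k


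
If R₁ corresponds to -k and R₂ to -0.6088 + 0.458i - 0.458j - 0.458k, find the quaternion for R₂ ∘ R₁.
-0.458 + 0.458i + 0.458j + 0.6088k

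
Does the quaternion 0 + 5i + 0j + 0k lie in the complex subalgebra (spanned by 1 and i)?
Yes. The quaternion 5i has j- and k-coefficients y = z = 0, so it lies in the complex subalgebra spanned by 1 and i.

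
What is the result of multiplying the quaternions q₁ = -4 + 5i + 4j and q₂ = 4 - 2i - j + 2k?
-2 + 36i + 10j - 5k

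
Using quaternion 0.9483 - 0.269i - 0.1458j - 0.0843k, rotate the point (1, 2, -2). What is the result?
(1.882, 0.531, -2.275)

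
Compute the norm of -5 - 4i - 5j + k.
√67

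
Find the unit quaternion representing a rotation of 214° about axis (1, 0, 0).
-0.2924 + 0.9563i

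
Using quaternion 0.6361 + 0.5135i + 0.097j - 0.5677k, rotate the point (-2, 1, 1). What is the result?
(-0.311, 0.31, 2.41)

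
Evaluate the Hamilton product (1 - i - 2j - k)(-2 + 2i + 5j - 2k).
8 + 13i + 5j - k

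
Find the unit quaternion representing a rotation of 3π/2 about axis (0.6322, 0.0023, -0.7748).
-0.7071 + 0.447i + 0.0016j - 0.5479k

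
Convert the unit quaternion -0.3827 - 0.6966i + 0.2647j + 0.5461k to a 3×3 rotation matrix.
[[0.2634, 0.0492, -0.9634], [-0.7868, -0.567, -0.2441], [-0.5582, 0.8223, -0.1106]]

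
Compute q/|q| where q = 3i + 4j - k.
0.5883i + 0.7845j - 0.1961k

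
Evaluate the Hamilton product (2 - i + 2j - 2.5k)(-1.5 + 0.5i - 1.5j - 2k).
-4.5 - 5.25i - 9.25j + 0.25k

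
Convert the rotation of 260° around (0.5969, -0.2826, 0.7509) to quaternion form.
-0.6428 + 0.4573i - 0.2165j + 0.5752k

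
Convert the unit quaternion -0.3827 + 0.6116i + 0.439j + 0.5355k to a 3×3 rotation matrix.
[[0.041, 0.9469, 0.319], [0.1271, -0.3216, 0.9383], [0.991, 0.0021, -0.1336]]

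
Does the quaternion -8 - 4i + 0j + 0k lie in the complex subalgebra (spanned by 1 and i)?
Yes. The quaternion -8 - 4i has j- and k-coefficients y = z = 0, so it lies in the complex subalgebra spanned by 1 and i.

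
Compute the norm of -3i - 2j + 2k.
√17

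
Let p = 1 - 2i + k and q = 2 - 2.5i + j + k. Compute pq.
-4 - 7.5i + 0.5j + k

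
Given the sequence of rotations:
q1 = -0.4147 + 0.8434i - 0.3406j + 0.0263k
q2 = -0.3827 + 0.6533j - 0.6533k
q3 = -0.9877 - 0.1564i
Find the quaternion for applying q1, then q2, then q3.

q2 · q1 = 0.3984 - 0.5281i - 0.6916j - 0.2901k
q3 · q2 · q1 = -0.4761 + 0.4593i + 0.6377j + 0.3947k
-0.4761 + 0.4593i + 0.6377j + 0.3947k


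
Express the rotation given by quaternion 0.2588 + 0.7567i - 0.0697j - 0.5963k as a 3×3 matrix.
[[0.2791, 0.2032, -0.9385], [-0.4141, -0.8563, -0.3085], [-0.8664, 0.4748, -0.1549]]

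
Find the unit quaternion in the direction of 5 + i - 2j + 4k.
0.7372 + 0.1474i - 0.2949j + 0.5898k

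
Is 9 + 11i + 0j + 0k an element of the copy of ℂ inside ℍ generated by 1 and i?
Yes. The quaternion 9 + 11i has j- and k-coefficients y = z = 0, so it lies in the complex subalgebra spanned by 1 and i.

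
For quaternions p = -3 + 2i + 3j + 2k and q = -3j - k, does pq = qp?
No: pq = 11 + 3i + 11j - 3k ≠ 11 - 3i + 7j + 9k = qp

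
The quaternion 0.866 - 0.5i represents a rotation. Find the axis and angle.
axis = (-1, 0, 0), θ = π/3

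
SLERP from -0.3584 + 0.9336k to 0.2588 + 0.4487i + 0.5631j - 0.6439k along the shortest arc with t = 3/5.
-0.324 - 0.289i - 0.3627j + 0.8246k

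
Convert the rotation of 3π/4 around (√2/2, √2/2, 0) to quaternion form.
0.3827 + 0.6533i + 0.6533j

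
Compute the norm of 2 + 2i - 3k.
√17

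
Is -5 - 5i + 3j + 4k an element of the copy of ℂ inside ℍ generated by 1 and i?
No. The quaternion -5 - 5i + 3j + 4k has j-coefficient y = 3 and k-coefficient z = 4, not both zero, so it does not lie in the complex subalgebra spanned by 1 and i.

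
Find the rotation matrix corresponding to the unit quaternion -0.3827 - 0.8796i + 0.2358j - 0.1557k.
[[0.8403, -0.534, 0.0934], [-0.2956, -0.5959, -0.7467], [0.4544, 0.5998, -0.6586]]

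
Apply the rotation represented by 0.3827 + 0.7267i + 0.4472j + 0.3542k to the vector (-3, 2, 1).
(0.567, -3.617, 0.772)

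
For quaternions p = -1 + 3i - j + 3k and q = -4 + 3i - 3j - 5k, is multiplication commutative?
No: pq = 7 - i + 31j - 13k ≠ 7 - 29i - 17j - k = qp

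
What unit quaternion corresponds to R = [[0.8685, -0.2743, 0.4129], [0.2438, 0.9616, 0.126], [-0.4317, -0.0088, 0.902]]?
0.9659 - 0.0349i + 0.2186j + 0.1341k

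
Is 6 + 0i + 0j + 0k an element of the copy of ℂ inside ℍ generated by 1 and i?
Yes. The quaternion 6 has j- and k-coefficients y = z = 0, so it lies in the complex subalgebra spanned by 1 and i.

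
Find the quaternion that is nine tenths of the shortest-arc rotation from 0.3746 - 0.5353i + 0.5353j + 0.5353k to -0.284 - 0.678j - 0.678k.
0.2982 - 0.0567i + 0.6738j + 0.6738k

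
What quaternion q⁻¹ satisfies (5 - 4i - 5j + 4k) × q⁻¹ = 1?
0.061 + 0.0488i + 0.061j - 0.0488k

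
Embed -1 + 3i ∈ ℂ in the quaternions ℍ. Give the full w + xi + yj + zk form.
-1 + 3i + 0j + 0k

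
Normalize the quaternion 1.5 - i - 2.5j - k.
0.4629 - 0.3086i - 0.7715j - 0.3086k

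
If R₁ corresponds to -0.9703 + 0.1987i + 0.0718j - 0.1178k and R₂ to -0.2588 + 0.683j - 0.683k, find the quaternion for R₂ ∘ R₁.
0.1216 - 0.0828i - 0.817j + 0.5575k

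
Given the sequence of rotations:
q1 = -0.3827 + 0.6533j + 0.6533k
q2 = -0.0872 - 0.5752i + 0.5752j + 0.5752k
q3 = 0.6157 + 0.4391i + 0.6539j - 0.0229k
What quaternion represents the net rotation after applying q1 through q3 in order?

q2 · q1 = -0.7182 + 0.2201i + 0.0987j - 0.6529k
q3 · q2 · q1 = -0.6183 - 0.6045i - 0.1272j - 0.4861k
-0.6183 - 0.6045i - 0.1272j - 0.4861k


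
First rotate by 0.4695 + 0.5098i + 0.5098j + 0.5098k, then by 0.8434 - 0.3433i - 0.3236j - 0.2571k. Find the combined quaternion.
0.867 + 0.2349i + 0.322j + 0.2992k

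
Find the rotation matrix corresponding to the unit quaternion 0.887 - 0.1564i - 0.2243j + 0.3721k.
[[0.6225, -0.5899, -0.5143], [0.7303, 0.6742, 0.1105], [0.2815, -0.4444, 0.8505]]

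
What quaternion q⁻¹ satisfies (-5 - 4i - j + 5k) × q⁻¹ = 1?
-0.0746 + 0.0597i + 0.0149j - 0.0746k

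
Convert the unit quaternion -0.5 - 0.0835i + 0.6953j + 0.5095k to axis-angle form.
axis = (-0.0964, 0.8029, 0.5883), θ = 4π/3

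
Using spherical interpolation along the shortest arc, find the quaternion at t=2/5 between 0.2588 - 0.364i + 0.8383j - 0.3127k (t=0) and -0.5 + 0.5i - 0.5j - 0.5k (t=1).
0.4006 - 0.4706i + 0.7859j + 0.0207k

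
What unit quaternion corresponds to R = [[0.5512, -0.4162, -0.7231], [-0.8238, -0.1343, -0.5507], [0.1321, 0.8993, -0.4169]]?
0.5 + 0.725i - 0.4276j - 0.2038k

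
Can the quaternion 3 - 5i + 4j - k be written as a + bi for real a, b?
No. The quaternion 3 - 5i + 4j - k has j-coefficient y = 4 and k-coefficient z = -1, not both zero, so it does not lie in the complex subalgebra spanned by 1 and i.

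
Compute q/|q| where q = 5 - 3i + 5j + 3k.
0.6063 - 0.3638i + 0.6063j + 0.3638k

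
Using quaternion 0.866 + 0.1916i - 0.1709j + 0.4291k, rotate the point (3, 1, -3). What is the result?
(1.306, 4.027, -1.038)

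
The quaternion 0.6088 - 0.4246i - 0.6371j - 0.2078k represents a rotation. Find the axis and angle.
axis = (-0.5352, -0.8031, -0.2619), θ = 105°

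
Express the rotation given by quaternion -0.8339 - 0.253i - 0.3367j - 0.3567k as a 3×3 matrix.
[[0.5188, -0.4245, 0.742], [0.7653, 0.6175, -0.1818], [-0.3811, 0.6622, 0.6452]]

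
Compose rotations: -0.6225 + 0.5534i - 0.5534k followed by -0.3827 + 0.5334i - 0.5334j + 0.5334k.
0.2382 - 0.2486i + 0.9224j + 0.1749k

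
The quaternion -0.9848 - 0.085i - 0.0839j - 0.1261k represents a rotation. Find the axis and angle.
axis = (-0.4894, -0.4831, -0.726), θ = 340°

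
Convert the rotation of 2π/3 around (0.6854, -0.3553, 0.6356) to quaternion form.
0.5 + 0.5936i - 0.3077j + 0.5504k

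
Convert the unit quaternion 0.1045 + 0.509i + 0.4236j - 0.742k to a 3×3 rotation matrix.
[[-0.46, 0.5863, -0.6668], [0.2761, -0.6193, -0.735], [-0.8439, -0.5222, 0.123]]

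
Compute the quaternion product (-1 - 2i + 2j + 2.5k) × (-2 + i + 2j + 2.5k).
-6.25 + 3i + 1.5j - 13.5k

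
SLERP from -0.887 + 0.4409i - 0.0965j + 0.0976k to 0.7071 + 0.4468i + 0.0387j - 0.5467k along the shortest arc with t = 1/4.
-0.9385 + 0.2267i - 0.0906j + 0.2441k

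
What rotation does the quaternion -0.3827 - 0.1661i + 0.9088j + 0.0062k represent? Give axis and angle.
axis = (-0.1798, 0.9837, 0.0067), θ = 5π/4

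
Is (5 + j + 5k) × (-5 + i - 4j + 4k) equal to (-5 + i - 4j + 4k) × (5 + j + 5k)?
No: pq = -41 + 29i - 20j - 6k ≠ -41 - 19i - 30j - 4k = qp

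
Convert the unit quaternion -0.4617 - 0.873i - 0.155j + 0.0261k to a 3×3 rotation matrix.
[[0.9506, 0.2947, 0.0976], [0.2465, -0.5256, -0.8142], [-0.1887, 0.798, -0.5723]]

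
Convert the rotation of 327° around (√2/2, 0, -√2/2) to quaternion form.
-0.9588 + 0.2008i - 0.2008k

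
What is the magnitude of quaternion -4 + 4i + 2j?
6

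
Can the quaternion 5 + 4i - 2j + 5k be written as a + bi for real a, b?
No. The quaternion 5 + 4i - 2j + 5k has j-coefficient y = -2 and k-coefficient z = 5, not both zero, so it does not lie in the complex subalgebra spanned by 1 and i.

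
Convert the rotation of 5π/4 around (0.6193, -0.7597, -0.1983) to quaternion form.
-0.3827 + 0.5722i - 0.7019j - 0.1832k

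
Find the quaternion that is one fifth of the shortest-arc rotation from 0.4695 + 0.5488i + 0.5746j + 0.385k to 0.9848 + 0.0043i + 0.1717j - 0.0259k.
0.6307 + 0.4679i + 0.5291j + 0.3214k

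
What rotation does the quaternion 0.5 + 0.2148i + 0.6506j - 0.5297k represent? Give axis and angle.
axis = (0.248, 0.7512, -0.6116), θ = 2π/3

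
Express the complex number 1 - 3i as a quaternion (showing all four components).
1 - 3i + 0j + 0k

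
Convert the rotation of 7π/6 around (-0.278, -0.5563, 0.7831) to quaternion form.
-0.2588 - 0.2685i - 0.5373j + 0.7564k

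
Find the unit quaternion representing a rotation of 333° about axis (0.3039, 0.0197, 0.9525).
-0.9724 + 0.0709i + 0.0046j + 0.2224k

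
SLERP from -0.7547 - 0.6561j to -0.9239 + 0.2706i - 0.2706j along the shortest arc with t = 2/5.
-0.8487 + 0.1122i - 0.5169j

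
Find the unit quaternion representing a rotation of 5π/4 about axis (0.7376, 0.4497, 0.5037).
-0.3827 + 0.6815i + 0.4155j + 0.4654k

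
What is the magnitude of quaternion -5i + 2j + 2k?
√33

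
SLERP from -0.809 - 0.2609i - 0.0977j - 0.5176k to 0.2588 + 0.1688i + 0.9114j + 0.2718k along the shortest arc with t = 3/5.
-0.5589 - 0.2384i - 0.6678j - 0.43k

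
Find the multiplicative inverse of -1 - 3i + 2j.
-0.0714 + 0.2143i - 0.1429j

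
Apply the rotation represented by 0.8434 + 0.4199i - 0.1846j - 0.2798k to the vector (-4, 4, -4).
(0.352, 6.891, 0.624)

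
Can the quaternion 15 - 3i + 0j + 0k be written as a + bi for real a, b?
Yes. The quaternion 15 - 3i has j- and k-coefficients y = z = 0, so it lies in the complex subalgebra spanned by 1 and i.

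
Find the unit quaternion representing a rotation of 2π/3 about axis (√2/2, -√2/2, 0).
0.5 + 0.6124i - 0.6124j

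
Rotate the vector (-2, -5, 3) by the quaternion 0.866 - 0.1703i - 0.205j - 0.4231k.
(-5.762, -0.189, 2.183)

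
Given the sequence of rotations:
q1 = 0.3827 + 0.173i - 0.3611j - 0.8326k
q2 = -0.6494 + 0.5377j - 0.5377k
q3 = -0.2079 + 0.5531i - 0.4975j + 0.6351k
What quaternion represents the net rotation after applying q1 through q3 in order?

q2 · q1 = -0.5021 - 0.7542i + 0.3473j + 0.2419k
q3 · q2 · q1 = 0.5407 - 0.4618i - 0.4352j - 0.5523k
0.5407 - 0.4618i - 0.4352j - 0.5523k
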